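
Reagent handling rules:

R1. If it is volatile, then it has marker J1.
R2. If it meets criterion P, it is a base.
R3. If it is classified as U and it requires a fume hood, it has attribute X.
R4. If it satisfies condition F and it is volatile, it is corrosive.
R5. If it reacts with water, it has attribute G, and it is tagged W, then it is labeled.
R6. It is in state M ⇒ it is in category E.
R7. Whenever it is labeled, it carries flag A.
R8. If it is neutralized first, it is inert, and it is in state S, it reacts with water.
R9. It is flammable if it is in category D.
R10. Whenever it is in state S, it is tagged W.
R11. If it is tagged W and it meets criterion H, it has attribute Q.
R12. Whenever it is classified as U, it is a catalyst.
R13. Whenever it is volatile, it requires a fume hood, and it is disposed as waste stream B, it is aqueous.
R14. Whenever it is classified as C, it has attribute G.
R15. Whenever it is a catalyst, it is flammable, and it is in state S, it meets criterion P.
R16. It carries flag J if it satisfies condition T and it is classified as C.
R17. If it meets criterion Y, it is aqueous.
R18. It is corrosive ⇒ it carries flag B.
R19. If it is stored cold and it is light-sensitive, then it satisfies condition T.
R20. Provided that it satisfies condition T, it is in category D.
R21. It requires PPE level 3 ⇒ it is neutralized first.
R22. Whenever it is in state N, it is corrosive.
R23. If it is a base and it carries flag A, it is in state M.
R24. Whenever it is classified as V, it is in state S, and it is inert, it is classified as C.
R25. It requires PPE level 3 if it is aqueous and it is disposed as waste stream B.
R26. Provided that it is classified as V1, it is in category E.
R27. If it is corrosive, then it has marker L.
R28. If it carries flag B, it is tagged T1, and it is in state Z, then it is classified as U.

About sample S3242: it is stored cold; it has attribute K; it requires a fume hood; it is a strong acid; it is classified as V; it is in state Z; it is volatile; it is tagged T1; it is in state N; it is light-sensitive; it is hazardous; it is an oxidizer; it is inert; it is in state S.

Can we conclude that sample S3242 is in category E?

Forward chaining from the given facts derives: has marker J1, is tagged W, satisfies condition T, is in category D, is corrosive, is classified as C, has marker L, is flammable, has attribute G, carries flag J, carries flag B, is classified as U, has attribute X, is a catalyst, meets criterion P, is a base.
Rules concluding "it is in category E": R6 needs "it is in state M"; R26 needs "it is classified as V1" — none of these are established.

No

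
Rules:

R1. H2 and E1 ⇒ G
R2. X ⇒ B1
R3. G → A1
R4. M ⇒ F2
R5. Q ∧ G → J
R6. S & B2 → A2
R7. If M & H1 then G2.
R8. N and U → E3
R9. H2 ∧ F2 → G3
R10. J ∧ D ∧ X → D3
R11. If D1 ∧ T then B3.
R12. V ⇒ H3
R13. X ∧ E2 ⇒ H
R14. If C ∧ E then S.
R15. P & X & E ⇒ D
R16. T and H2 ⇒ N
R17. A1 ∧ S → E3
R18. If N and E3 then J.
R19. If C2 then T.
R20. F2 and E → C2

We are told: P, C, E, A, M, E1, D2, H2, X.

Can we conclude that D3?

G  (by R1: H2, E1)
A1  (by R3: G)
F2  (by R4: M)
S  (by R14: C, E)
D  (by R15: P, X, E)
E3  (by R17: A1, S)
C2  (by R20: F2, E)
T  (by R19: C2)
N  (by R16: T, H2)
J  (by R18: N, E3)
D3  (by R10: J, D, X)

Yes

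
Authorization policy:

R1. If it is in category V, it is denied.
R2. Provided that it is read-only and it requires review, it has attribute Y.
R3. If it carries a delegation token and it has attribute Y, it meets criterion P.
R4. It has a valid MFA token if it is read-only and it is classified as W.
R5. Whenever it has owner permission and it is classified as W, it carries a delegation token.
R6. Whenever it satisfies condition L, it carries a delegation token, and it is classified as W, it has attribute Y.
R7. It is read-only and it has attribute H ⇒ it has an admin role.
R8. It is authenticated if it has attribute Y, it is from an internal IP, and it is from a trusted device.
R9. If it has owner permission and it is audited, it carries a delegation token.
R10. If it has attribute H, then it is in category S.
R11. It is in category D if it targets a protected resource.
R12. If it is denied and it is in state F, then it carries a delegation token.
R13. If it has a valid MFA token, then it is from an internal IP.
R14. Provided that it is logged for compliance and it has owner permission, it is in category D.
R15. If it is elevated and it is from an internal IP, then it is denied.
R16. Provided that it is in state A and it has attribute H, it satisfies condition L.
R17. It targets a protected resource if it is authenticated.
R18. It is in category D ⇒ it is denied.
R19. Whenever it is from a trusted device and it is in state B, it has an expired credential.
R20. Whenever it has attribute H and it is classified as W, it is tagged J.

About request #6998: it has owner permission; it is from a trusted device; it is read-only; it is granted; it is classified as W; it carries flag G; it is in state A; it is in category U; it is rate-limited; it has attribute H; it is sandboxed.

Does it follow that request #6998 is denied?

By R4 (it is read-only, it is classified as W): it has a valid MFA token.
By R5 (it has owner permission, it is classified as W): it carries a delegation token.
By R13 (it has a valid MFA token): it is from an internal IP.
By R16 (it is in state A, it has attribute H): it satisfies condition L.
By R6 (it satisfies condition L, it carries a delegation token, it is classified as W): it has attribute Y.
By R8 (it has attribute Y, it is from an internal IP, it is from a trusted device): it is authenticated.
By R17 (it is authenticated): it targets a protected resource.
By R11 (it targets a protected resource): it is in category D.
By R18 (it is in category D): it is denied.

Yes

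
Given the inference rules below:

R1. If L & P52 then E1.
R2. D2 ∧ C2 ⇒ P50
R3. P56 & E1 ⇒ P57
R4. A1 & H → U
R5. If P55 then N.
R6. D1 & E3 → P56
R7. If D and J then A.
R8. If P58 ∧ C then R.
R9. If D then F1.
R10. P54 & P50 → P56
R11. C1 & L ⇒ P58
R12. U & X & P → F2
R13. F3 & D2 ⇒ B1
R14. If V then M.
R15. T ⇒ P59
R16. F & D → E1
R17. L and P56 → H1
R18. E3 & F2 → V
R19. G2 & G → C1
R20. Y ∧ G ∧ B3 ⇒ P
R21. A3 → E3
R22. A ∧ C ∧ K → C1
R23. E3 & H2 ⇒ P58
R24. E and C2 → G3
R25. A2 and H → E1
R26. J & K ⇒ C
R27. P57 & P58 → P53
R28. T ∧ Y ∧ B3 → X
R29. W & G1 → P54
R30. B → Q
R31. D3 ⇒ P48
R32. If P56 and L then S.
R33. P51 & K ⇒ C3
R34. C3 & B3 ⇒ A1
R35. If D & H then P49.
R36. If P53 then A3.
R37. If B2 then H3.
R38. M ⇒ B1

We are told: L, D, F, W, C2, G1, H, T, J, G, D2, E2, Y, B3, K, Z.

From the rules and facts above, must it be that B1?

Forward chaining from the given facts derives: P50, A, F1, P59, E1, P, C, X, P54, P49, P56, H1, C1, S, P57, P58, P53, A3, R, E3.
Rules concluding B1: R13 needs F3; R38 needs M — none of these are established.

No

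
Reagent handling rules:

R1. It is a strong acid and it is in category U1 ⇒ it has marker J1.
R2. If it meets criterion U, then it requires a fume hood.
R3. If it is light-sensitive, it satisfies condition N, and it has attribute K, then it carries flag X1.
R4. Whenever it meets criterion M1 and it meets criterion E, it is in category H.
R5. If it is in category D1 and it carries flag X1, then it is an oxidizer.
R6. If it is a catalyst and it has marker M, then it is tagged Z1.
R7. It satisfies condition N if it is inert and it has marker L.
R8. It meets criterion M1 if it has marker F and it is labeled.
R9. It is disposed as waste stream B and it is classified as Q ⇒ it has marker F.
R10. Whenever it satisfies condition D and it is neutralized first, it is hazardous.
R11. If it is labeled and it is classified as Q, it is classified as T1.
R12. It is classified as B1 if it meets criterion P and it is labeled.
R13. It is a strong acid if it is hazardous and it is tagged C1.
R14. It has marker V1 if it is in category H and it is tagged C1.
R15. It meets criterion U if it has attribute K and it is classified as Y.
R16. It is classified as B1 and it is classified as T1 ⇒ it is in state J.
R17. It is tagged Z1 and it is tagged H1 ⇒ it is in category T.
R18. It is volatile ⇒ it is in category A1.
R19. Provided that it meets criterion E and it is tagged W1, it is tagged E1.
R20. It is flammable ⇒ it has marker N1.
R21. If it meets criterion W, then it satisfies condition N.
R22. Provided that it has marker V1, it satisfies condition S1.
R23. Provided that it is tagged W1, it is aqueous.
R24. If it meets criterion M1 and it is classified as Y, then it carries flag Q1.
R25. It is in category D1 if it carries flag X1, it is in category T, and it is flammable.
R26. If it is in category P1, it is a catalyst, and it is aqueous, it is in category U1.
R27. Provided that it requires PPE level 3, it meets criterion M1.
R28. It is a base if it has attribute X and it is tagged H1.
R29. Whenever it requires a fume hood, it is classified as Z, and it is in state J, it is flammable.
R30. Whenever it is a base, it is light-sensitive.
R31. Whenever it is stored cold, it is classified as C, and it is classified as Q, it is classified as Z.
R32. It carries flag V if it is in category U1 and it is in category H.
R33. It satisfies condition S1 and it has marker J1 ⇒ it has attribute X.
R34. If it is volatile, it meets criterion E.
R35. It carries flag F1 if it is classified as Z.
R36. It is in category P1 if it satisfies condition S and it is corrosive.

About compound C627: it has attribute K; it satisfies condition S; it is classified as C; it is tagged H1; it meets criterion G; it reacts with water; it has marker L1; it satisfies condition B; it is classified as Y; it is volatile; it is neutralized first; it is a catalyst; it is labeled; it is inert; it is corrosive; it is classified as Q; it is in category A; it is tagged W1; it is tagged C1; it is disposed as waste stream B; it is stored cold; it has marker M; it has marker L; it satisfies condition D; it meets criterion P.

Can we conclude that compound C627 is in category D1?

By R6 (it is a catalyst, it has marker M): it is tagged Z1.
By R7 (it is inert, it has marker L): it satisfies condition N.
By R9 (it is disposed as waste stream B, it is classified as Q): it has marker F.
By R10 (it satisfies condition D, it is neutralized first): it is hazardous.
By R11 (it is labeled, it is classified as Q): it is classified as T1.
By R12 (it meets criterion P, it is labeled): it is classified as B1.
By R13 (it is hazardous, it is tagged C1): it is a strong acid.
By R15 (it has attribute K, it is classified as Y): it meets criterion U.
By R16 (it is classified as B1, it is classified as T1): it is in state J.
By R17 (it is tagged Z1, it is tagged H1): it is in category T.
By R23 (it is tagged W1): it is aqueous.
By R31 (it is stored cold, it is classified as C, it is classified as Q): it is classified as Z.
By R34 (it is volatile): it meets criterion E.
By R36 (it satisfies condition S, it is corrosive): it is in category P1.
By R2 (it meets criterion U): it requires a fume hood.
By R8 (it has marker F, it is labeled): it meets criterion M1.
By R26 (it is in category P1, it is a catalyst, it is aqueous): it is in category U1.
By R29 (it requires a fume hood, it is classified as Z, it is in state J): it is flammable.
By R1 (it is a strong acid, it is in category U1): it has marker J1.
By R4 (it meets criterion M1, it meets criterion E): it is in category H.
By R14 (it is in category H, it is tagged C1): it has marker V1.
By R22 (it has marker V1): it satisfies condition S1.
By R33 (it satisfies condition S1, it has marker J1): it has attribute X.
By R28 (it has attribute X, it is tagged H1): it is a base.
By R30 (it is a base): it is light-sensitive.
By R3 (it is light-sensitive, it satisfies condition N, it has attribute K): it carries flag X1.
By R25 (it carries flag X1, it is in category T, it is flammable): it is in category D1.

Yes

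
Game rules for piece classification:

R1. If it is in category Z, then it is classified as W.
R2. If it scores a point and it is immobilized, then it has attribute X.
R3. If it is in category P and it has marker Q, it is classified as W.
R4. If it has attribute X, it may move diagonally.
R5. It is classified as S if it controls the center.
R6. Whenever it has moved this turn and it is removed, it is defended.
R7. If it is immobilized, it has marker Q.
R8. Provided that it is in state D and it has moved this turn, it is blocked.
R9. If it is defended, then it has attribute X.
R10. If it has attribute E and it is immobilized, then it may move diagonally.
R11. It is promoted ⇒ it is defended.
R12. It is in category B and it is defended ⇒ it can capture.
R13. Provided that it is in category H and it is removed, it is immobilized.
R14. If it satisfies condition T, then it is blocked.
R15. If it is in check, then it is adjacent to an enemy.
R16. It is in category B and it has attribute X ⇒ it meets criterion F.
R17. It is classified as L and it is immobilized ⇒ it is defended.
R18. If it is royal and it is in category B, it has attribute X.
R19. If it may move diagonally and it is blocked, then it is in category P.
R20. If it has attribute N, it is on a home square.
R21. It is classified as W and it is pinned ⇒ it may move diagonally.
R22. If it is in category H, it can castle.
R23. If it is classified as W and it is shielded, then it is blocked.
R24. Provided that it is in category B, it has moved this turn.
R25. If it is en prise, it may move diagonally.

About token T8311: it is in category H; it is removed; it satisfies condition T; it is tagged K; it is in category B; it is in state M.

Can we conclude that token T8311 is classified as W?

Yes

By R13 (it is in category H, it is removed): it is immobilized.
By R14 (it satisfies condition T): it is blocked.
By R24 (it is in category B): it has moved this turn.
By R6 (it has moved this turn, it is removed): it is defended.
By R7 (it is immobilized): it has marker Q.
By R9 (it is defended): it has attribute X.
By R4 (it has attribute X): it may move diagonally.
By R19 (it may move diagonally, it is blocked): it is in category P.
By R3 (it is in category P, it has marker Q): it is classified as W.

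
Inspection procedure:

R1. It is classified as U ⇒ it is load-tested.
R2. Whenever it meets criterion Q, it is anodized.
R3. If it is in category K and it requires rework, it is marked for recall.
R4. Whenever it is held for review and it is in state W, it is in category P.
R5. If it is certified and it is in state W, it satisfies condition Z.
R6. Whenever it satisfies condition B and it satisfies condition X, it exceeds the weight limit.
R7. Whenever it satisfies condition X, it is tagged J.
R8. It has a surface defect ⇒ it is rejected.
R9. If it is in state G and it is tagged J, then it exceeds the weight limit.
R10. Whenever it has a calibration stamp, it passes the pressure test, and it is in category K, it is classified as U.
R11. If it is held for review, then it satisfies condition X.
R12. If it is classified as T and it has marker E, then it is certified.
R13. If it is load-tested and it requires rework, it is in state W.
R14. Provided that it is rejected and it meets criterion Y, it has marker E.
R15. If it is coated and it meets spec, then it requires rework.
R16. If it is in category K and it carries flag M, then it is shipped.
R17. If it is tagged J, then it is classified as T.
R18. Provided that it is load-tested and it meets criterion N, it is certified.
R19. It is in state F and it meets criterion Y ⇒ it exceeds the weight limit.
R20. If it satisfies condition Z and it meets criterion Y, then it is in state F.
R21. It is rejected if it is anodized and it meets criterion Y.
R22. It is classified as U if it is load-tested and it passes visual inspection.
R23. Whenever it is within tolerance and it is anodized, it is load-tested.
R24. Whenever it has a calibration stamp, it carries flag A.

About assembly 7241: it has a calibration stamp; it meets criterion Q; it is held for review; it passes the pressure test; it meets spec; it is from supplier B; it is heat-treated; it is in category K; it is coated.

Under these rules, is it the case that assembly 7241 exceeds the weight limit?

No

Forward chaining from the given facts derives: is anodized, is classified as U, satisfies condition X, requires rework, carries flag A, is load-tested, is marked for recall, is tagged J, is in state W, is classified as T, is in category P.
Rules concluding "it exceeds the weight limit": R6 needs "it satisfies condition B"; R9 needs "it is in state G"; R19 needs "it is in state F" — none of these are established.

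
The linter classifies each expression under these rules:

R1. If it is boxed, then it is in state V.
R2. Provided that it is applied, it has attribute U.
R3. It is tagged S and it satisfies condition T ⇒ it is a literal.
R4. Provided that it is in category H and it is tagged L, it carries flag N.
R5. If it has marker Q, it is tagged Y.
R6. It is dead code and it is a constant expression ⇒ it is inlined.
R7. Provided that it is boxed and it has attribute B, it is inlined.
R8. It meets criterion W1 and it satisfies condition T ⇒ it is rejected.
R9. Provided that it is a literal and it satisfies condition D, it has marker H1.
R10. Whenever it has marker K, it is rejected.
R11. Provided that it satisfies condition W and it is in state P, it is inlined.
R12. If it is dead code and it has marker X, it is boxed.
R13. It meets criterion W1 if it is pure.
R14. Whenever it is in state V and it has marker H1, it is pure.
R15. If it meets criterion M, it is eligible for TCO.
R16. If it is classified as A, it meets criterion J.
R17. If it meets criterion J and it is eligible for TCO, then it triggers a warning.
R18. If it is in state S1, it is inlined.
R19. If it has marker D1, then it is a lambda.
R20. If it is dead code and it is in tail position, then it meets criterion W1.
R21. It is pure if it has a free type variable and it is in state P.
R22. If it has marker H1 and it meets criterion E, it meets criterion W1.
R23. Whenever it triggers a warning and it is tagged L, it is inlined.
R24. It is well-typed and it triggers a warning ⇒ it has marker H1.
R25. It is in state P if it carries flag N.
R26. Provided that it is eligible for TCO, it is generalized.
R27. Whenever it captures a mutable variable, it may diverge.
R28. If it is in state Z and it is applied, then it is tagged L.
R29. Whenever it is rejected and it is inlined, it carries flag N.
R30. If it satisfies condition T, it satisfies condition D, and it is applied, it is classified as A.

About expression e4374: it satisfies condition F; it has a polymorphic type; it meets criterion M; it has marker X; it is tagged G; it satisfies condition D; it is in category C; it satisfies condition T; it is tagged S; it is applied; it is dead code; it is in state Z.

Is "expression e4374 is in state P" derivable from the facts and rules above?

By R3 (it is tagged S, it satisfies condition T): it is a literal.
By R9 (it is a literal, it satisfies condition D): it has marker H1.
By R12 (it is dead code, it has marker X): it is boxed.
By R15 (it meets criterion M): it is eligible for TCO.
By R28 (it is in state Z, it is applied): it is tagged L.
By R30 (it satisfies condition T, it satisfies condition D, it is applied): it is classified as A.
By R1 (it is boxed): it is in state V.
By R14 (it is in state V, it has marker H1): it is pure.
By R16 (it is classified as A): it meets criterion J.
By R17 (it meets criterion J, it is eligible for TCO): it triggers a warning.
By R23 (it triggers a warning, it is tagged L): it is inlined.
By R13 (it is pure): it meets criterion W1.
By R8 (it meets criterion W1, it satisfies condition T): it is rejected.
By R29 (it is rejected, it is inlined): it carries flag N.
By R25 (it carries flag N): it is in state P.

Yes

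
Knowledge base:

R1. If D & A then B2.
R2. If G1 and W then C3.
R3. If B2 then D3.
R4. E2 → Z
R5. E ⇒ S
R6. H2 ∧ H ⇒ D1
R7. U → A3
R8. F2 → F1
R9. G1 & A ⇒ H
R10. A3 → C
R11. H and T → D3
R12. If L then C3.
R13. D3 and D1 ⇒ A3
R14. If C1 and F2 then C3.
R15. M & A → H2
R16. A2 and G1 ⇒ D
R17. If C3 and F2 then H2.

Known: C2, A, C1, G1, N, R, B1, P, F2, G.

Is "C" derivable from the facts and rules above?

Forward chaining from the given facts derives: F1, H, C3, H2, D1.
The only rule concluding C is R10, which needs A3; that is never established.

No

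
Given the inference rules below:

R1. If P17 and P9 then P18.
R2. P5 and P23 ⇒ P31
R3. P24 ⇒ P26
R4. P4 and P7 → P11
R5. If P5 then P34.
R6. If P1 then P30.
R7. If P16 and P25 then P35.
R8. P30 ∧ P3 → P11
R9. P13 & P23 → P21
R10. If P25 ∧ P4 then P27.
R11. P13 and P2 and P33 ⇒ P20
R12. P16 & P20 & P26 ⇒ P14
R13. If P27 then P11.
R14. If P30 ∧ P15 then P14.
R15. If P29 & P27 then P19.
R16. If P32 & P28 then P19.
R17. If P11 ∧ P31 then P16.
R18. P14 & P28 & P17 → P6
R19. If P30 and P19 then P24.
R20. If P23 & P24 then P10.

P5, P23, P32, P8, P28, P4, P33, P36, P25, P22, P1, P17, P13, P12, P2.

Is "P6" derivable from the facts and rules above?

Yes

P31  (by R2: P5, P23)
P30  (by R6: P1)
P27  (by R10: P25, P4)
P20  (by R11: P13, P2, P33)
P11  (by R13: P27)
P19  (by R16: P32, P28)
P16  (by R17: P11, P31)
P24  (by R19: P30, P19)
P26  (by R3: P24)
P14  (by R12: P16, P20, P26)
P6  (by R18: P14, P28, P17)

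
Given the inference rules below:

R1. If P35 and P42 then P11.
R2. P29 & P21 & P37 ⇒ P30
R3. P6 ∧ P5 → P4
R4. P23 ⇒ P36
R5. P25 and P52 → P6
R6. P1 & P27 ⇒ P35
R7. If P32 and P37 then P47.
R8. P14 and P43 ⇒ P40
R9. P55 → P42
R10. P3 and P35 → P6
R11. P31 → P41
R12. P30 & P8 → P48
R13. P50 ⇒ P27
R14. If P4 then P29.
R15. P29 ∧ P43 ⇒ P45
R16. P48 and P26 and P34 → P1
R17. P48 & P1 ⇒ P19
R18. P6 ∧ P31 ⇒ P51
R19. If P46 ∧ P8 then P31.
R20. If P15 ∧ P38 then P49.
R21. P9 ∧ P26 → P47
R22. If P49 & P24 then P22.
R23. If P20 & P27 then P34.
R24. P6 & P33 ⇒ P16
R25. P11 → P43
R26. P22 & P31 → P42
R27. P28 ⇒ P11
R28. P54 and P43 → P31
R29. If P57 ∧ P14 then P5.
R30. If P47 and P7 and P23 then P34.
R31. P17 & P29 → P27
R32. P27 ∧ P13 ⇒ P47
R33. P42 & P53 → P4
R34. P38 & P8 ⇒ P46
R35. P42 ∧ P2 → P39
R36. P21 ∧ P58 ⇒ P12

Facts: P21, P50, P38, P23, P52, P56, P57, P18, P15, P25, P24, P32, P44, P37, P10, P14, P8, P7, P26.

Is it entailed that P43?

P6  (by R5: P25, P52)
P47  (by R7: P32, P37)
P27  (by R13: P50)
P49  (by R20: P15, P38)
P22  (by R22: P49, P24)
P5  (by R29: P57, P14)
P34  (by R30: P47, P7, P23)
P46  (by R34: P38, P8)
P4  (by R3: P6, P5)
P29  (by R14: P4)
P31  (by R19: P46, P8)
P42  (by R26: P22, P31)
P30  (by R2: P29, P21, P37)
P48  (by R12: P30, P8)
P1  (by R16: P48, P26, P34)
P35  (by R6: P1, P27)
P11  (by R1: P35, P42)
P43  (by R25: P11)

Yes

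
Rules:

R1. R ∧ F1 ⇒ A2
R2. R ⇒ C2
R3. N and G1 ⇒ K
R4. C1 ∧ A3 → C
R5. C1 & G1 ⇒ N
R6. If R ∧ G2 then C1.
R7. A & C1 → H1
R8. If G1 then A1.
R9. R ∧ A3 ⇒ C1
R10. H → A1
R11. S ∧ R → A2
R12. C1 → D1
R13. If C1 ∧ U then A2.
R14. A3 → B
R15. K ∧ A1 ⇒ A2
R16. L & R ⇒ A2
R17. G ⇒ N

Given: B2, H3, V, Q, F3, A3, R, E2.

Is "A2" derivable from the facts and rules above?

Forward chaining from the given facts derives: C2, C1, D1, B, C.
Rules concluding A2: R1 needs F1; R11 needs S; R13 needs U; R15 needs K; R16 needs L — none of these are established.

No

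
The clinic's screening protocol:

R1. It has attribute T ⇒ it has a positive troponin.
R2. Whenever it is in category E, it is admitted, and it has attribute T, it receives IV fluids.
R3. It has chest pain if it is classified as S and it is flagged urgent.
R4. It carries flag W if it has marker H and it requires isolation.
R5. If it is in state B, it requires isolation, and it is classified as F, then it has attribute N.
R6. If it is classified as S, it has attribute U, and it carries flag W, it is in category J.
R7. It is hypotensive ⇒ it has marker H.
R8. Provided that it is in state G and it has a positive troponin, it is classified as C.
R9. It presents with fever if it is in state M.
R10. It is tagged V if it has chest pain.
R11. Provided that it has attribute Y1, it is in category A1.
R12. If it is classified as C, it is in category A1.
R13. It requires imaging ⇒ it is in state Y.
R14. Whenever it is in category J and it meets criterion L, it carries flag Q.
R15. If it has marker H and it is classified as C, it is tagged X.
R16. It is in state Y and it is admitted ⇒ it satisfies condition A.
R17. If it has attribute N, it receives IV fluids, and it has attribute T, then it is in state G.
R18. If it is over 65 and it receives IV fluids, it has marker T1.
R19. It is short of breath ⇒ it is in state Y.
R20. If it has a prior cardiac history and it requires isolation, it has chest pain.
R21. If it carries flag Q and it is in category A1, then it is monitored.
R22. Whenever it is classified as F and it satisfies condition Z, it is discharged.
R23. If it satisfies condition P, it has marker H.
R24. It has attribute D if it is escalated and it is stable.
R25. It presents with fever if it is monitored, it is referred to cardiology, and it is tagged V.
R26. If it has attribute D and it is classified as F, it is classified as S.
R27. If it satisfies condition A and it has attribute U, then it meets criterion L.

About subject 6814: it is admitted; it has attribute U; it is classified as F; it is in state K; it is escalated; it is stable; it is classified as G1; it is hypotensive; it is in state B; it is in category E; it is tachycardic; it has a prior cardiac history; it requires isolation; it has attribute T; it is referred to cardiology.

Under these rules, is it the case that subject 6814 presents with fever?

No

Forward chaining from the given facts derives: has a positive troponin, receives IV fluids, has attribute N, has marker H, is in state G, has chest pain, has attribute D, is classified as S, carries flag W, is in category J, is classified as C, is tagged V, is in category A1, is tagged X.
Rules concluding "it presents with fever": R9 needs "it is in state M"; R25 needs "it is monitored" — none of these are established.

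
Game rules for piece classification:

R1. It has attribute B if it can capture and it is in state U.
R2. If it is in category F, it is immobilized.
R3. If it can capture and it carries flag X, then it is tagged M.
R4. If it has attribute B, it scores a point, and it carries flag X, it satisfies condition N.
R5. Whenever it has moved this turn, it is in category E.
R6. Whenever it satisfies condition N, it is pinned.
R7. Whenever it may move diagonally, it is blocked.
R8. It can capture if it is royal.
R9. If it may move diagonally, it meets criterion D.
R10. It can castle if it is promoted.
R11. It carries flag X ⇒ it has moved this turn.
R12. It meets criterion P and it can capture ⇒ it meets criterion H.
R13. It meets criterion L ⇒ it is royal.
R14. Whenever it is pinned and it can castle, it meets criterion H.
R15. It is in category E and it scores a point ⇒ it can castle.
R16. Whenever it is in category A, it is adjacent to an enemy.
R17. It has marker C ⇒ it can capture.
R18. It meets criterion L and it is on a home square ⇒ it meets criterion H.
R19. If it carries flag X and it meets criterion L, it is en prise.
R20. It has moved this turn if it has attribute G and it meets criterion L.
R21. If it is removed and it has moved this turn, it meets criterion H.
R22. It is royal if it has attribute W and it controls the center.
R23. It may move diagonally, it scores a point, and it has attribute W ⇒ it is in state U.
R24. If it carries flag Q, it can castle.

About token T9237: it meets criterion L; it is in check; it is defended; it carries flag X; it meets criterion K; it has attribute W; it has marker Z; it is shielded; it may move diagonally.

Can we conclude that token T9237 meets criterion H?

Forward chaining from the given facts derives: is blocked, meets criterion D, has moved this turn, is royal, is en prise, is in category E, can capture, is tagged M.
Rules concluding "it meets criterion H": R12 needs "it meets criterion P"; R14 needs "it is pinned"; R18 needs "it is on a home square"; R21 needs "it is removed" — none of these are established.

No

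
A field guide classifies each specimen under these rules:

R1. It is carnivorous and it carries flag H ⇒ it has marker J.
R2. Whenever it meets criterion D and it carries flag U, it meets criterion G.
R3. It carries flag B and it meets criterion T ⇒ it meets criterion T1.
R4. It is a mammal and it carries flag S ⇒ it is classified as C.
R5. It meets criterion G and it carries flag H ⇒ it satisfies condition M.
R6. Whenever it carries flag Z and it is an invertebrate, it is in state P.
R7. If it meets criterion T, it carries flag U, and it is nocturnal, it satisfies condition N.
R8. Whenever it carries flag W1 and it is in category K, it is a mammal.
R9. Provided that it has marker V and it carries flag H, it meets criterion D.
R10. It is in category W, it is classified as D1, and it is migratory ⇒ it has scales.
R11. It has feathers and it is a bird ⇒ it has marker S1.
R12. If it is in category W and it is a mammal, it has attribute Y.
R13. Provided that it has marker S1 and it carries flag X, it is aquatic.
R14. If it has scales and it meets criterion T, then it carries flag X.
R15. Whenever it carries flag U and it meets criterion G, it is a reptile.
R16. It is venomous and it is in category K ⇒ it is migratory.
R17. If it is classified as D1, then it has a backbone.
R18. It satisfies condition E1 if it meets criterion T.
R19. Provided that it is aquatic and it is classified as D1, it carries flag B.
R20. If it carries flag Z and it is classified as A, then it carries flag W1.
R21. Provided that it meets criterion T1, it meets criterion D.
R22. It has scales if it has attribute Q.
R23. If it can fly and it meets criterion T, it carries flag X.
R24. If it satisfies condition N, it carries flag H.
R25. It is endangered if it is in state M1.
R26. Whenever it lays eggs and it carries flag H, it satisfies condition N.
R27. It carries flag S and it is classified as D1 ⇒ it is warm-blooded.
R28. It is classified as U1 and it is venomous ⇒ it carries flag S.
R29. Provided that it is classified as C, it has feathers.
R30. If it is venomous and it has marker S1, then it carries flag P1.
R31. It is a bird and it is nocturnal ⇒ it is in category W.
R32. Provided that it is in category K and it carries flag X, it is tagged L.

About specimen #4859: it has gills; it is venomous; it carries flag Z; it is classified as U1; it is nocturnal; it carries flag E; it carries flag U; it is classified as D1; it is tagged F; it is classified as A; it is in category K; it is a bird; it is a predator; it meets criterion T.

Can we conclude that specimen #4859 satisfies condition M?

By R7 (it meets criterion T, it carries flag U, it is nocturnal): it satisfies condition N.
By R16 (it is venomous, it is in category K): it is migratory.
By R20 (it carries flag Z, it is classified as A): it carries flag W1.
By R24 (it satisfies condition N): it carries flag H.
By R28 (it is classified as U1, it is venomous): it carries flag S.
By R31 (it is a bird, it is nocturnal): it is in category W.
By R8 (it carries flag W1, it is in category K): it is a mammal.
By R10 (it is in category W, it is classified as D1, it is migratory): it has scales.
By R14 (it has scales, it meets criterion T): it carries flag X.
By R4 (it is a mammal, it carries flag S): it is classified as C.
By R29 (it is classified as C): it has feathers.
By R11 (it has feathers, it is a bird): it has marker S1.
By R13 (it has marker S1, it carries flag X): it is aquatic.
By R19 (it is aquatic, it is classified as D1): it carries flag B.
By R3 (it carries flag B, it meets criterion T): it meets criterion T1.
By R21 (it meets criterion T1): it meets criterion D.
By R2 (it meets criterion D, it carries flag U): it meets criterion G.
By R5 (it meets criterion G, it carries flag H): it satisfies condition M.

Yes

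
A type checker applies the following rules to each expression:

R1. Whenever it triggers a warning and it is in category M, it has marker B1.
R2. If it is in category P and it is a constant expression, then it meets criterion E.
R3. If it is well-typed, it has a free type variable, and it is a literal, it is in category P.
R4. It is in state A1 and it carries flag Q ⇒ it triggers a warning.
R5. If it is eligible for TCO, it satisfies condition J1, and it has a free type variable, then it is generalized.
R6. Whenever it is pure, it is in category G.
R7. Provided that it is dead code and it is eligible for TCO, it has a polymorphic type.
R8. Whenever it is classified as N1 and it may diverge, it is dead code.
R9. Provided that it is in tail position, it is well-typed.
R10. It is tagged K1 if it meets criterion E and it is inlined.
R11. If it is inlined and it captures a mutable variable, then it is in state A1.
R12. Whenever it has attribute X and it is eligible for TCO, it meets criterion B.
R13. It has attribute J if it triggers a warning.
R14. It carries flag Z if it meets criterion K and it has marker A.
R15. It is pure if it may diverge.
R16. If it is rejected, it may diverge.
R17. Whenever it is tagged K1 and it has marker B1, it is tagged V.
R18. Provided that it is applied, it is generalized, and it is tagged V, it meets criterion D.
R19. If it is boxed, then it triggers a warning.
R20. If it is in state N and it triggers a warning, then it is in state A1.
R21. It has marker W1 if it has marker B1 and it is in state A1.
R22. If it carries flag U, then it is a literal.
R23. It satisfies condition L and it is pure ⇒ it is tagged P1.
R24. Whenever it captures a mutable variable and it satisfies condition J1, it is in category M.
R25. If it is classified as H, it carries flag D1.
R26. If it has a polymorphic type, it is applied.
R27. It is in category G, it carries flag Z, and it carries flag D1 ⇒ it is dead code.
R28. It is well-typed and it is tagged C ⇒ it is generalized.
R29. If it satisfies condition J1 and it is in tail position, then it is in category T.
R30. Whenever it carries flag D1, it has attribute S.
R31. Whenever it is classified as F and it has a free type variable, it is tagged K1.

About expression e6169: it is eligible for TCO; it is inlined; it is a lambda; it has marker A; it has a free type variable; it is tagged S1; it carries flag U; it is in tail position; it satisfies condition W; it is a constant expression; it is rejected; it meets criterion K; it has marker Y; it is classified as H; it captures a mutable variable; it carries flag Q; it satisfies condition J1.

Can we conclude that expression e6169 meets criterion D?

By R5 (it is eligible for TCO, it satisfies condition J1, it has a free type variable): it is generalized.
By R9 (it is in tail position): it is well-typed.
By R11 (it is inlined, it captures a mutable variable): it is in state A1.
By R14 (it meets criterion K, it has marker A): it carries flag Z.
By R16 (it is rejected): it may diverge.
By R22 (it carries flag U): it is a literal.
By R24 (it captures a mutable variable, it satisfies condition J1): it is in category M.
By R25 (it is classified as H): it carries flag D1.
By R3 (it is well-typed, it has a free type variable, it is a literal): it is in category P.
By R4 (it is in state A1, it carries flag Q): it triggers a warning.
By R15 (it may diverge): it is pure.
By R1 (it triggers a warning, it is in category M): it has marker B1.
By R2 (it is in category P, it is a constant expression): it meets criterion E.
By R6 (it is pure): it is in category G.
By R10 (it meets criterion E, it is inlined): it is tagged K1.
By R17 (it is tagged K1, it has marker B1): it is tagged V.
By R27 (it is in category G, it carries flag Z, it carries flag D1): it is dead code.
By R7 (it is dead code, it is eligible for TCO): it has a polymorphic type.
By R26 (it has a polymorphic type): it is applied.
By R18 (it is applied, it is generalized, it is tagged V): it meets criterion D.

Yes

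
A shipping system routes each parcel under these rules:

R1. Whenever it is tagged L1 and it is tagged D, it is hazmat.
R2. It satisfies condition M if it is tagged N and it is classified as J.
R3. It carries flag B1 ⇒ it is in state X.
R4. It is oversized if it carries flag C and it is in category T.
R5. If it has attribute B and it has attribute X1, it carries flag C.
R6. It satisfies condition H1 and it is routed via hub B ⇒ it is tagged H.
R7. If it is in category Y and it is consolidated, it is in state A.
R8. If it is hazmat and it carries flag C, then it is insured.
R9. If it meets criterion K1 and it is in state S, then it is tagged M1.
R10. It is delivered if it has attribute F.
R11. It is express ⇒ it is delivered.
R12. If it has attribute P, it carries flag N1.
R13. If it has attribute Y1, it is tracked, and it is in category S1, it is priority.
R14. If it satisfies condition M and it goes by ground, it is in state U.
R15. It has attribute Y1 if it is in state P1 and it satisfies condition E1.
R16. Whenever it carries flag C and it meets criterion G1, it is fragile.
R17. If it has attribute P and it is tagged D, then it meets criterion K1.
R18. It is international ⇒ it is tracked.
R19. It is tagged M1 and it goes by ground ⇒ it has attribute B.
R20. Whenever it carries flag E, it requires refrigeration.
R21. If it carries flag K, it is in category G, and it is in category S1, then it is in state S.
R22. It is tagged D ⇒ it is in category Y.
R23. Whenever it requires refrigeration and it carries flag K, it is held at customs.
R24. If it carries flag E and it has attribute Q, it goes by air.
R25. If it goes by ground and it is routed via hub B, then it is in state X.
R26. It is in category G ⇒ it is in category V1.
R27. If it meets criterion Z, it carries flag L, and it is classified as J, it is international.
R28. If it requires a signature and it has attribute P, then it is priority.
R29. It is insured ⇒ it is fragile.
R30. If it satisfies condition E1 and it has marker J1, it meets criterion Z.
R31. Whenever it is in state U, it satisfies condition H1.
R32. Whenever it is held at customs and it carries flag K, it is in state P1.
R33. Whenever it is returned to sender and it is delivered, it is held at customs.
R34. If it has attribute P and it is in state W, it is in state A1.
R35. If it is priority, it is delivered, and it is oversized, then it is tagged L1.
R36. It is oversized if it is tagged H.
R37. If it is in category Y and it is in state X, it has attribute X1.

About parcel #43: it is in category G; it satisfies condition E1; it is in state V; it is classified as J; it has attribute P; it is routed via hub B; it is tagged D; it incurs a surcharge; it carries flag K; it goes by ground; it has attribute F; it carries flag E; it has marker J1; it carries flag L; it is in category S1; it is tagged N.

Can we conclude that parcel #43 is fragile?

By R2 (it is tagged N, it is classified as J): it satisfies condition M.
By R10 (it has attribute F): it is delivered.
By R14 (it satisfies condition M, it goes by ground): it is in state U.
By R17 (it has attribute P, it is tagged D): it meets criterion K1.
By R20 (it carries flag E): it requires refrigeration.
By R21 (it carries flag K, it is in category G, it is in category S1): it is in state S.
By R22 (it is tagged D): it is in category Y.
By R23 (it requires refrigeration, it carries flag K): it is held at customs.
By R25 (it goes by ground, it is routed via hub B): it is in state X.
By R30 (it satisfies condition E1, it has marker J1): it meets criterion Z.
By R31 (it is in state U): it satisfies condition H1.
By R32 (it is held at customs, it carries flag K): it is in state P1.
By R37 (it is in category Y, it is in state X): it has attribute X1.
By R6 (it satisfies condition H1, it is routed via hub B): it is tagged H.
By R9 (it meets criterion K1, it is in state S): it is tagged M1.
By R15 (it is in state P1, it satisfies condition E1): it has attribute Y1.
By R19 (it is tagged M1, it goes by ground): it has attribute B.
By R27 (it meets criterion Z, it carries flag L, it is classified as J): it is international.
By R36 (it is tagged H): it is oversized.
By R5 (it has attribute B, it has attribute X1): it carries flag C.
By R18 (it is international): it is tracked.
By R13 (it has attribute Y1, it is tracked, it is in category S1): it is priority.
By R35 (it is priority, it is delivered, it is oversized): it is tagged L1.
By R1 (it is tagged L1, it is tagged D): it is hazmat.
By R8 (it is hazmat, it carries flag C): it is insured.
By R29 (it is insured): it is fragile.

Yes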